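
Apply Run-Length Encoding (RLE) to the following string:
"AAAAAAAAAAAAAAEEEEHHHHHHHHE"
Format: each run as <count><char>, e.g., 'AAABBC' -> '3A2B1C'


Scanning runs left to right:
  i=0: run of 'A' x 14 -> '14A'
  i=14: run of 'E' x 4 -> '4E'
  i=18: run of 'H' x 8 -> '8H'
  i=26: run of 'E' x 1 -> '1E'

RLE = 14A4E8H1E


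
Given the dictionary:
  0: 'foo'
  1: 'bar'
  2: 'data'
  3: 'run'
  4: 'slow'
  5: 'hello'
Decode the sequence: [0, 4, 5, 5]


Look up each index in the dictionary:
  0 -> 'foo'
  4 -> 'slow'
  5 -> 'hello'
  5 -> 'hello'

Decoded: "foo slow hello hello"


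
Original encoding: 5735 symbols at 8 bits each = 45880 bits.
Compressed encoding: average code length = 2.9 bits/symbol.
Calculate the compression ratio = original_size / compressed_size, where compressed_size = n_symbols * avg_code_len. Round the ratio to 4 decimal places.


original_size = n_symbols * orig_bits = 5735 * 8 = 45880 bits
compressed_size = n_symbols * avg_code_len = 5735 * 2.9 = 16631.5 bits
ratio = original_size / compressed_size = 45880 / 16631.5 = 2.7586

Compression ratio = 2.7586


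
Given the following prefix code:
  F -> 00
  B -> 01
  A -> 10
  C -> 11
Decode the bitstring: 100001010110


Decoding step by step:
Bits 10 -> A
Bits 00 -> F
Bits 01 -> B
Bits 01 -> B
Bits 01 -> B
Bits 10 -> A


Decoded message: AFBBBA


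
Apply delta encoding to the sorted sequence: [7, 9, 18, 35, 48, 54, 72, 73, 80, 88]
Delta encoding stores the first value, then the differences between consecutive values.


First value: 7
Deltas:
  9 - 7 = 2
  18 - 9 = 9
  35 - 18 = 17
  48 - 35 = 13
  54 - 48 = 6
  72 - 54 = 18
  73 - 72 = 1
  80 - 73 = 7
  88 - 80 = 8


Delta encoded: [7, 2, 9, 17, 13, 6, 18, 1, 7, 8]


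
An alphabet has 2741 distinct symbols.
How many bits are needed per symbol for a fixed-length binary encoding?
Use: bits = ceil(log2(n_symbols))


log2(2741) = 11.4205
Bracket: 2^11 = 2048 < 2741 <= 2^12 = 4096
So ceil(log2(2741)) = 12

bits = ceil(log2(2741)) = ceil(11.4205) = 12 bits


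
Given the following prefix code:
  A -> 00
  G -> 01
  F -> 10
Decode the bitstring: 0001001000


Decoding step by step:
Bits 00 -> A
Bits 01 -> G
Bits 00 -> A
Bits 10 -> F
Bits 00 -> A


Decoded message: AGAFA


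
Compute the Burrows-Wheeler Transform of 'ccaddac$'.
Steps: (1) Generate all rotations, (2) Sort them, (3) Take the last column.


Rotations (sorted):
  0: $ccaddac -> last char: c
  1: ac$ccadd -> last char: d
  2: addac$cc -> last char: c
  3: c$ccadda -> last char: a
  4: caddac$c -> last char: c
  5: ccaddac$ -> last char: $
  6: dac$ccad -> last char: d
  7: ddac$cca -> last char: a


BWT = cdcac$da


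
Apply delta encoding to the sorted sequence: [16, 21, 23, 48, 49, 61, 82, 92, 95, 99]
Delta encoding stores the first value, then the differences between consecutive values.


First value: 16
Deltas:
  21 - 16 = 5
  23 - 21 = 2
  48 - 23 = 25
  49 - 48 = 1
  61 - 49 = 12
  82 - 61 = 21
  92 - 82 = 10
  95 - 92 = 3
  99 - 95 = 4


Delta encoded: [16, 5, 2, 25, 1, 12, 21, 10, 3, 4]


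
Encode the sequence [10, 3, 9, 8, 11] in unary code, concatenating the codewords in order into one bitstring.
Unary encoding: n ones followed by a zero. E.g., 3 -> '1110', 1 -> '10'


Encode each number as n ones followed by a terminating 0:
  10 -> 11111111110 (11 bits)
  3 -> 1110 (4 bits)
  9 -> 1111111110 (10 bits)
  8 -> 111111110 (9 bits)
  11 -> 111111111110 (12 bits)
Total length = 11 + 4 + 10 + 9 + 12 = 46 bits.

Unary([10, 3, 9, 8, 11]) = 1111111111011101111111110111111110111111111110 (46 bits)


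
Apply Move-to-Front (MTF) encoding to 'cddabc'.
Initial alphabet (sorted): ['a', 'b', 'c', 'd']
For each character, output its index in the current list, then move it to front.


MTF encoding:
'c': index 2 in ['a', 'b', 'c', 'd'] -> ['c', 'a', 'b', 'd']
'd': index 3 in ['c', 'a', 'b', 'd'] -> ['d', 'c', 'a', 'b']
'd': index 0 in ['d', 'c', 'a', 'b'] -> ['d', 'c', 'a', 'b']
'a': index 2 in ['d', 'c', 'a', 'b'] -> ['a', 'd', 'c', 'b']
'b': index 3 in ['a', 'd', 'c', 'b'] -> ['b', 'a', 'd', 'c']
'c': index 3 in ['b', 'a', 'd', 'c'] -> ['c', 'b', 'a', 'd']


Output: [2, 3, 0, 2, 3, 3]


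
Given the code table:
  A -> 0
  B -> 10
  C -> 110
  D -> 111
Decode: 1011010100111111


Decoding:
10 -> B
110 -> C
10 -> B
10 -> B
0 -> A
111 -> D
111 -> D


Result: BCBBADD


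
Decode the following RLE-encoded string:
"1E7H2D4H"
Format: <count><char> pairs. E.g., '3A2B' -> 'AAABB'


Expanding each <count><char> pair:
  1E -> 'E'
  7H -> 'HHHHHHH'
  2D -> 'DD'
  4H -> 'HHHH'

Decoded = EHHHHHHHDDHHHH


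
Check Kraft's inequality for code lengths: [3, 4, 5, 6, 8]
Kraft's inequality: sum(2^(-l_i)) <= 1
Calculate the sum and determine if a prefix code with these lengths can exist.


Sum = 2^(-3) + 2^(-4) + 2^(-5) + 2^(-6) + 2^(-8)
    = 0.125 + 0.0625 + 0.03125 + 0.015625 + 0.00390625
    = 61/256 = 0.23828125
Since 0.23828125 <= 1, Kraft's inequality IS satisfied.
A prefix code with these lengths CAN exist.

Kraft sum = 0.23828125. Satisfied.


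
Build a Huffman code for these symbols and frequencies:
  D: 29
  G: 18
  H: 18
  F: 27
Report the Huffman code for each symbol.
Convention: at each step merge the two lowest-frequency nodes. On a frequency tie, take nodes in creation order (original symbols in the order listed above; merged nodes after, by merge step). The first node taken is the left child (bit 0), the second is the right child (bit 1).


Huffman tree construction:
Step 1: Merge G(18) + H(18) = 36
Step 2: Merge F(27) + D(29) = 56
Step 3: Merge (G+H)(36) + (F+D)(56) = 92
Read each symbol's code off the tree from the root (left child = 0, right child = 1).

Codes:
  D: 11 (length 2)
  G: 00 (length 2)
  H: 01 (length 2)
  F: 10 (length 2)
Average code length: 184/92 = 2.0000 bits/symbol


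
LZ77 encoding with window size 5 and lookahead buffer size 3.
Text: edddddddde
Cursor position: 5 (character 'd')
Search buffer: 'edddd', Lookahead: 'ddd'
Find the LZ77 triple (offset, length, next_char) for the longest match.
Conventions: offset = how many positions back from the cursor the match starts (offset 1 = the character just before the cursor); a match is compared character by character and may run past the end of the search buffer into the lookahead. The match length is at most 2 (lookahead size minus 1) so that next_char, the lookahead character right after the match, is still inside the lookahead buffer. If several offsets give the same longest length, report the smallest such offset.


Try each offset into the search buffer:
  offset=1 (pos 4, char 'd'): match length 2
  offset=2 (pos 3, char 'd'): match length 2
  offset=3 (pos 2, char 'd'): match length 2
  offset=4 (pos 1, char 'd'): match length 2
  offset=5 (pos 0, char 'e'): match length 0
Longest match has length 2, found at offsets 1, 2, 3, 4; take the smallest, offset 1.
next_char = character at position 5 + 2 = 7 -> 'd'

Best match: offset=1, length=2 (matching 'dd' starting at position 4)
LZ77 triple: (1, 2, 'd')


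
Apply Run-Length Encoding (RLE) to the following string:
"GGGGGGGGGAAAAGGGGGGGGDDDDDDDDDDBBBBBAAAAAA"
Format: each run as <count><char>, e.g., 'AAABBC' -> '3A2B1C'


Scanning runs left to right:
  i=0: run of 'G' x 9 -> '9G'
  i=9: run of 'A' x 4 -> '4A'
  i=13: run of 'G' x 8 -> '8G'
  i=21: run of 'D' x 10 -> '10D'
  i=31: run of 'B' x 5 -> '5B'
  i=36: run of 'A' x 6 -> '6A'

RLE = 9G4A8G10D5B6A


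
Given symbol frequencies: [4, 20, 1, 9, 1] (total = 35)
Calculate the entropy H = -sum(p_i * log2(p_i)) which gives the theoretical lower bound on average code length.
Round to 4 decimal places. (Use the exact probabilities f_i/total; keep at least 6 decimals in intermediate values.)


Per-symbol terms -p_i * log2(p_i) with p_i = f_i/35:
  p = 4/35 = 0.114286: log2(p) = -3.129283, -p*log2(p) = 0.357632
  p = 20/35 = 0.571429: log2(p) = -0.807355, -p*log2(p) = 0.461346
  p = 1/35 = 0.028571: log2(p) = -5.129283, -p*log2(p) = 0.146551
  p = 9/35 = 0.257143: log2(p) = -1.959358, -p*log2(p) = 0.503835
  p = 1/35 = 0.028571: log2(p) = -5.129283, -p*log2(p) = 0.146551
H = 0.357632 + 0.461346 + 0.146551 + 0.503835 + 0.146551 = 1.615915

H = 1.6159 bits/symbol


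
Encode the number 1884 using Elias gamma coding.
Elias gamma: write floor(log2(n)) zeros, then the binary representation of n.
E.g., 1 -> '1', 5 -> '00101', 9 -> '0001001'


num_bits = floor(log2(1884)) + 1 = 11
leading_zeros = num_bits - 1 = 10
binary(1884) = 11101011100

Elias gamma(1884) = '0000000000' + '11101011100' = 000000000011101011100 (21 bits)


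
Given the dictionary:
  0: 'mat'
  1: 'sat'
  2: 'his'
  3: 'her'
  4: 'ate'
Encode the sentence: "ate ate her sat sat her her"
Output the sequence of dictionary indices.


Look up each word in the dictionary:
  'ate' -> 4
  'ate' -> 4
  'her' -> 3
  'sat' -> 1
  'sat' -> 1
  'her' -> 3
  'her' -> 3

Encoded: [4, 4, 3, 1, 1, 3, 3]


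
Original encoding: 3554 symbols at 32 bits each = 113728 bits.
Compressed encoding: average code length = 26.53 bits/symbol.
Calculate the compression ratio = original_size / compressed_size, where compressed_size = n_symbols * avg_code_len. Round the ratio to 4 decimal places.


original_size = n_symbols * orig_bits = 3554 * 32 = 113728 bits
compressed_size = n_symbols * avg_code_len = 3554 * 26.53 = 94287.62 bits
ratio = original_size / compressed_size = 113728 / 94287.62 = 1.2062

Compression ratio = 1.2062


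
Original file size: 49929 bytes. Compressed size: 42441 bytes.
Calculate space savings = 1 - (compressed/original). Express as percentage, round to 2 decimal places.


ratio = compressed/original = 42441/49929 = 0.850027
savings = 1 - ratio = 1 - 0.850027 = 0.149973
as a percentage: 0.149973 * 100 = 15.0%

Space savings = 1 - 42441/49929 = 15.0%


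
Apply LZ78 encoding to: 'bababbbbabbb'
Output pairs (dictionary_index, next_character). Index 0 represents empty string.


LZ78 encoding steps:
Dictionary: {0: ''}
Step 1: w='' (idx 0), next='b' -> output (0, 'b'), add 'b' as idx 1
Step 2: w='' (idx 0), next='a' -> output (0, 'a'), add 'a' as idx 2
Step 3: w='b' (idx 1), next='a' -> output (1, 'a'), add 'ba' as idx 3
Step 4: w='b' (idx 1), next='b' -> output (1, 'b'), add 'bb' as idx 4
Step 5: w='bb' (idx 4), next='a' -> output (4, 'a'), add 'bba' as idx 5
Step 6: w='bb' (idx 4), next='b' -> output (4, 'b'), add 'bbb' as idx 6


Encoded: [(0, 'b'), (0, 'a'), (1, 'a'), (1, 'b'), (4, 'a'), (4, 'b')]


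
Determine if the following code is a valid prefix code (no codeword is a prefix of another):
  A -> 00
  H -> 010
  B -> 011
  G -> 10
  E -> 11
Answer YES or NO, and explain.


Checking each pair (does one codeword prefix another?):
  A='00' vs H='010': no prefix
  A='00' vs B='011': no prefix
  A='00' vs G='10': no prefix
  A='00' vs E='11': no prefix
  H='010' vs A='00': no prefix
  H='010' vs B='011': no prefix
  H='010' vs G='10': no prefix
  H='010' vs E='11': no prefix
  B='011' vs A='00': no prefix
  B='011' vs H='010': no prefix
  B='011' vs G='10': no prefix
  B='011' vs E='11': no prefix
  G='10' vs A='00': no prefix
  G='10' vs H='010': no prefix
  G='10' vs B='011': no prefix
  G='10' vs E='11': no prefix
  E='11' vs A='00': no prefix
  E='11' vs H='010': no prefix
  E='11' vs B='011': no prefix
  E='11' vs G='10': no prefix
No violation found over all pairs.

YES -- this is a valid prefix code. No codeword is a prefix of any other codeword.


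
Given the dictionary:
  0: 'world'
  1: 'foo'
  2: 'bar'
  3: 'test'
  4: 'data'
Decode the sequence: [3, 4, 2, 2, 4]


Look up each index in the dictionary:
  3 -> 'test'
  4 -> 'data'
  2 -> 'bar'
  2 -> 'bar'
  4 -> 'data'

Decoded: "test data bar bar data"


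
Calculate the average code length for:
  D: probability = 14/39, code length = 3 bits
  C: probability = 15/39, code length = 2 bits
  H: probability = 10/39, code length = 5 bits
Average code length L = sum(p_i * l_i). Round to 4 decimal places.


Weighted contributions p_i * l_i:
  D: (14/39) * 3 = 42/39
  C: (15/39) * 2 = 30/39
  H: (10/39) * 5 = 50/39
Sum = (42 + 30 + 50)/39 = 122/39

L = 122/39 = 3.1282 bits/symbol


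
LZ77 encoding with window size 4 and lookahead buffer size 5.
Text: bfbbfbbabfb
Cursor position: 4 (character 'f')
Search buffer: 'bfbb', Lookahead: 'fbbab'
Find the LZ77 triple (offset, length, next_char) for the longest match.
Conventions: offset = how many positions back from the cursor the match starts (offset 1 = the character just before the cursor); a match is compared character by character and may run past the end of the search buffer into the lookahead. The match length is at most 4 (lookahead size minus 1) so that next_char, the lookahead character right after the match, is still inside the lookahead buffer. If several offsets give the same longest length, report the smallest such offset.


Try each offset into the search buffer:
  offset=1 (pos 3, char 'b'): match length 0
  offset=2 (pos 2, char 'b'): match length 0
  offset=3 (pos 1, char 'f'): match length 3
  offset=4 (pos 0, char 'b'): match length 0
Longest match has length 3 at offset 3.
next_char = character at position 4 + 3 = 7 -> 'a'

Best match: offset=3, length=3 (matching 'fbb' starting at position 1)
LZ77 triple: (3, 3, 'a')


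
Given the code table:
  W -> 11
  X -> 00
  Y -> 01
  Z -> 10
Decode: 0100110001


Decoding:
01 -> Y
00 -> X
11 -> W
00 -> X
01 -> Y


Result: YXWXY


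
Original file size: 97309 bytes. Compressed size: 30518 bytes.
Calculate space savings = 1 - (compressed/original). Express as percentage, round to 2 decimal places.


ratio = compressed/original = 30518/97309 = 0.31362
savings = 1 - ratio = 1 - 0.31362 = 0.68638
as a percentage: 0.68638 * 100 = 68.64%

Space savings = 1 - 30518/97309 = 68.64%


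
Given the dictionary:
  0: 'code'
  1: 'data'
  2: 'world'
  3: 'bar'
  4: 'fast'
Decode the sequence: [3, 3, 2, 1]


Look up each index in the dictionary:
  3 -> 'bar'
  3 -> 'bar'
  2 -> 'world'
  1 -> 'data'

Decoded: "bar bar world data"


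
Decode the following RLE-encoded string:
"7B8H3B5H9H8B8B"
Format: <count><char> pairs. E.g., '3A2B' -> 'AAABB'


Expanding each <count><char> pair:
  7B -> 'BBBBBBB'
  8H -> 'HHHHHHHH'
  3B -> 'BBB'
  5H -> 'HHHHH'
  9H -> 'HHHHHHHHH'
  8B -> 'BBBBBBBB'
  8B -> 'BBBBBBBB'

Decoded = BBBBBBBHHHHHHHHBBBHHHHHHHHHHHHHHBBBBBBBBBBBBBBBB


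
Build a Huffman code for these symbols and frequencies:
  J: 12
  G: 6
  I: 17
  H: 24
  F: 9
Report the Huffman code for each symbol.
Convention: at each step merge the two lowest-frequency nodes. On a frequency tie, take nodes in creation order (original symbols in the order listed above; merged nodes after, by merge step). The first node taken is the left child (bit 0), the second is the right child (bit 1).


Huffman tree construction:
Step 1: Merge G(6) + F(9) = 15
Step 2: Merge J(12) + (G+F)(15) = 27
Step 3: Merge I(17) + H(24) = 41
Step 4: Merge (J+(G+F))(27) + (I+H)(41) = 68
Read each symbol's code off the tree from the root (left child = 0, right child = 1).

Codes:
  J: 00 (length 2)
  G: 010 (length 3)
  I: 10 (length 2)
  H: 11 (length 2)
  F: 011 (length 3)
Average code length: 151/68 = 2.2206 bits/symbol


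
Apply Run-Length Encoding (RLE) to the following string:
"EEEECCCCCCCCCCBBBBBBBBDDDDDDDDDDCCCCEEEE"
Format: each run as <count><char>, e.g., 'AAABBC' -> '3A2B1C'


Scanning runs left to right:
  i=0: run of 'E' x 4 -> '4E'
  i=4: run of 'C' x 10 -> '10C'
  i=14: run of 'B' x 8 -> '8B'
  i=22: run of 'D' x 10 -> '10D'
  i=32: run of 'C' x 4 -> '4C'
  i=36: run of 'E' x 4 -> '4E'

RLE = 4E10C8B10D4C4E


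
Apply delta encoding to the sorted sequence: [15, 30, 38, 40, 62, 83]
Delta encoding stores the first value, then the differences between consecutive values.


First value: 15
Deltas:
  30 - 15 = 15
  38 - 30 = 8
  40 - 38 = 2
  62 - 40 = 22
  83 - 62 = 21


Delta encoded: [15, 15, 8, 2, 22, 21]


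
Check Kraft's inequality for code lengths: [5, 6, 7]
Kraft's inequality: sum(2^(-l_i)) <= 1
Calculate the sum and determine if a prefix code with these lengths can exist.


Sum = 2^(-5) + 2^(-6) + 2^(-7)
    = 0.03125 + 0.015625 + 0.0078125
    = 7/128 = 0.0546875
Since 0.0546875 <= 1, Kraft's inequality IS satisfied.
A prefix code with these lengths CAN exist.

Kraft sum = 0.0546875. Satisfied.


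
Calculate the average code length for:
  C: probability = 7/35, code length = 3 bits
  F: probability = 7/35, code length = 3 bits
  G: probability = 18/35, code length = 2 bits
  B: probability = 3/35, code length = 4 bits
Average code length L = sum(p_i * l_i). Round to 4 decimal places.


Weighted contributions p_i * l_i:
  C: (7/35) * 3 = 21/35
  F: (7/35) * 3 = 21/35
  G: (18/35) * 2 = 36/35
  B: (3/35) * 4 = 12/35
Sum = (21 + 21 + 36 + 12)/35 = 90/35

L = 90/35 = 2.5714 bits/symbol


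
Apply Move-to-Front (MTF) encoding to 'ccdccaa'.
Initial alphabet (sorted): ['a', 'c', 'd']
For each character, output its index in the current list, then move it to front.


MTF encoding:
'c': index 1 in ['a', 'c', 'd'] -> ['c', 'a', 'd']
'c': index 0 in ['c', 'a', 'd'] -> ['c', 'a', 'd']
'd': index 2 in ['c', 'a', 'd'] -> ['d', 'c', 'a']
'c': index 1 in ['d', 'c', 'a'] -> ['c', 'd', 'a']
'c': index 0 in ['c', 'd', 'a'] -> ['c', 'd', 'a']
'a': index 2 in ['c', 'd', 'a'] -> ['a', 'c', 'd']
'a': index 0 in ['a', 'c', 'd'] -> ['a', 'c', 'd']


Output: [1, 0, 2, 1, 0, 2, 0]


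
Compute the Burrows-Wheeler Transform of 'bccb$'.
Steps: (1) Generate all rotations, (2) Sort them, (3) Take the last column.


Rotations (sorted):
  0: $bccb -> last char: b
  1: b$bcc -> last char: c
  2: bccb$ -> last char: $
  3: cb$bc -> last char: c
  4: ccb$b -> last char: b


BWT = bc$cb


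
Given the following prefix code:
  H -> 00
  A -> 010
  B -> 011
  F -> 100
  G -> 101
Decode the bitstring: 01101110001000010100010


Decoding step by step:
Bits 011 -> B
Bits 011 -> B
Bits 100 -> F
Bits 010 -> A
Bits 00 -> H
Bits 010 -> A
Bits 100 -> F
Bits 010 -> A


Decoded message: BBFAHAFA


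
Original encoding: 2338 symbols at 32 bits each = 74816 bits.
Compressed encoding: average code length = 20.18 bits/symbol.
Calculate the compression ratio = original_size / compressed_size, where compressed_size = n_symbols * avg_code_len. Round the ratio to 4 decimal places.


original_size = n_symbols * orig_bits = 2338 * 32 = 74816 bits
compressed_size = n_symbols * avg_code_len = 2338 * 20.18 = 47180.84 bits
ratio = original_size / compressed_size = 74816 / 47180.84 = 1.5857

Compression ratio = 1.5857


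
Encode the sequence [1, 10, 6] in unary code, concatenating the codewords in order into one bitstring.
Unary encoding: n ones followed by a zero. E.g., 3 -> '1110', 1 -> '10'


Encode each number as n ones followed by a terminating 0:
  1 -> 10 (2 bits)
  10 -> 11111111110 (11 bits)
  6 -> 1111110 (7 bits)
Total length = 2 + 11 + 7 = 20 bits.

Unary([1, 10, 6]) = 10111111111101111110 (20 bits)


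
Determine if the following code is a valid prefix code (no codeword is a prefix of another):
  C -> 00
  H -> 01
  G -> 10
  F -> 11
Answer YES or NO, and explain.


Checking each pair (does one codeword prefix another?):
  C='00' vs H='01': no prefix
  C='00' vs G='10': no prefix
  C='00' vs F='11': no prefix
  H='01' vs C='00': no prefix
  H='01' vs G='10': no prefix
  H='01' vs F='11': no prefix
  G='10' vs C='00': no prefix
  G='10' vs H='01': no prefix
  G='10' vs F='11': no prefix
  F='11' vs C='00': no prefix
  F='11' vs H='01': no prefix
  F='11' vs G='10': no prefix
No violation found over all pairs.

YES -- this is a valid prefix code. No codeword is a prefix of any other codeword.


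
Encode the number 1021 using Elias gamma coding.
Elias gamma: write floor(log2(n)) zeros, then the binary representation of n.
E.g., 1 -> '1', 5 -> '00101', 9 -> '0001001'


num_bits = floor(log2(1021)) + 1 = 10
leading_zeros = num_bits - 1 = 9
binary(1021) = 1111111101

Elias gamma(1021) = '000000000' + '1111111101' = 0000000001111111101 (19 bits)


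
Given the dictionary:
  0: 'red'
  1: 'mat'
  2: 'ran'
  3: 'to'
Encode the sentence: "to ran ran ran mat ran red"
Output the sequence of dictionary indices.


Look up each word in the dictionary:
  'to' -> 3
  'ran' -> 2
  'ran' -> 2
  'ran' -> 2
  'mat' -> 1
  'ran' -> 2
  'red' -> 0

Encoded: [3, 2, 2, 2, 1, 2, 0]


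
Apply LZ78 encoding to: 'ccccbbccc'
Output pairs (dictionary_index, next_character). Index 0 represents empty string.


LZ78 encoding steps:
Dictionary: {0: ''}
Step 1: w='' (idx 0), next='c' -> output (0, 'c'), add 'c' as idx 1
Step 2: w='c' (idx 1), next='c' -> output (1, 'c'), add 'cc' as idx 2
Step 3: w='c' (idx 1), next='b' -> output (1, 'b'), add 'cb' as idx 3
Step 4: w='' (idx 0), next='b' -> output (0, 'b'), add 'b' as idx 4
Step 5: w='cc' (idx 2), next='c' -> output (2, 'c'), add 'ccc' as idx 5


Encoded: [(0, 'c'), (1, 'c'), (1, 'b'), (0, 'b'), (2, 'c')]


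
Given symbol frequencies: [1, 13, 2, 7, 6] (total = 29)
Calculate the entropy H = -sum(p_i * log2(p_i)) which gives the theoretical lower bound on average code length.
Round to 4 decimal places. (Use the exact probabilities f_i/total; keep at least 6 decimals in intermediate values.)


Per-symbol terms -p_i * log2(p_i) with p_i = f_i/29:
  p = 1/29 = 0.034483: log2(p) = -4.857981, -p*log2(p) = 0.167517
  p = 13/29 = 0.448276: log2(p) = -1.157541, -p*log2(p) = 0.518898
  p = 2/29 = 0.068966: log2(p) = -3.857981, -p*log2(p) = 0.266068
  p = 7/29 = 0.241379: log2(p) = -2.050626, -p*log2(p) = 0.494979
  p = 6/29 = 0.206897: log2(p) = -2.273018, -p*log2(p) = 0.470280
H = 0.167517 + 0.518898 + 0.266068 + 0.494979 + 0.470280 = 1.917742

H = 1.9177 bits/symbol


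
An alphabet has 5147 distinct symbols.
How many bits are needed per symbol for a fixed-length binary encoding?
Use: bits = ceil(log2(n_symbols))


log2(5147) = 12.3295
Bracket: 2^12 = 4096 < 5147 <= 2^13 = 8192
So ceil(log2(5147)) = 13

bits = ceil(log2(5147)) = ceil(12.3295) = 13 bits


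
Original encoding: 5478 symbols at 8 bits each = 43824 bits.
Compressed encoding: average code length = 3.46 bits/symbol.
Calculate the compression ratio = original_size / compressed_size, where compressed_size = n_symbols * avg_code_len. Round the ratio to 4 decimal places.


original_size = n_symbols * orig_bits = 5478 * 8 = 43824 bits
compressed_size = n_symbols * avg_code_len = 5478 * 3.46 = 18953.88 bits
ratio = original_size / compressed_size = 43824 / 18953.88 = 2.3121

Compression ratio = 2.3121


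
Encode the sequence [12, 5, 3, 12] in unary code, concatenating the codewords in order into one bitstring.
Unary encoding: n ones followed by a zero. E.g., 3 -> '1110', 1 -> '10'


Encode each number as n ones followed by a terminating 0:
  12 -> 1111111111110 (13 bits)
  5 -> 111110 (6 bits)
  3 -> 1110 (4 bits)
  12 -> 1111111111110 (13 bits)
Total length = 13 + 6 + 4 + 13 = 36 bits.

Unary([12, 5, 3, 12]) = 111111111111011111011101111111111110 (36 bits)


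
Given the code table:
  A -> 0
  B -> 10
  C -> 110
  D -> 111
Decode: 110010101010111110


Decoding:
110 -> C
0 -> A
10 -> B
10 -> B
10 -> B
10 -> B
111 -> D
110 -> C


Result: CABBBBDC


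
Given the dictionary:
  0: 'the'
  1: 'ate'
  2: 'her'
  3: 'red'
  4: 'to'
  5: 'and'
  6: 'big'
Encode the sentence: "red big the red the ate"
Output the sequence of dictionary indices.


Look up each word in the dictionary:
  'red' -> 3
  'big' -> 6
  'the' -> 0
  'red' -> 3
  'the' -> 0
  'ate' -> 1

Encoded: [3, 6, 0, 3, 0, 1]


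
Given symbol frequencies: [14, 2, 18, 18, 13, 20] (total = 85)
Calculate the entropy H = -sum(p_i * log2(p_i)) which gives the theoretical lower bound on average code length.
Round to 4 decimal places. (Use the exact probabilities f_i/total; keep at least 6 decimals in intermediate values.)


Per-symbol terms -p_i * log2(p_i) with p_i = f_i/85:
  p = 14/85 = 0.164706: log2(p) = -2.602036, -p*log2(p) = 0.428571
  p = 2/85 = 0.023529: log2(p) = -5.409391, -p*log2(p) = 0.127280
  p = 18/85 = 0.211765: log2(p) = -2.239466, -p*log2(p) = 0.474240
  p = 18/85 = 0.211765: log2(p) = -2.239466, -p*log2(p) = 0.474240
  p = 13/85 = 0.152941: log2(p) = -2.708951, -p*log2(p) = 0.414310
  p = 20/85 = 0.235294: log2(p) = -2.087463, -p*log2(p) = 0.491168
H = 0.428571 + 0.127280 + 0.474240 + 0.474240 + 0.414310 + 0.491168 = 2.409809

H = 2.4098 bits/symbol


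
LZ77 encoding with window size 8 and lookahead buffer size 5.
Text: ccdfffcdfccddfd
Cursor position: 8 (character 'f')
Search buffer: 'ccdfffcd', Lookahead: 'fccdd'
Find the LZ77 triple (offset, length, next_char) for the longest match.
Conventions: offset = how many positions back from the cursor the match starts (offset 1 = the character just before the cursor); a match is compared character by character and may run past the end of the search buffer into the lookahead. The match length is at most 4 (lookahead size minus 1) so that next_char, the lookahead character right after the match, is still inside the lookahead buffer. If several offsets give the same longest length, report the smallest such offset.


Try each offset into the search buffer:
  offset=1 (pos 7, char 'd'): match length 0
  offset=2 (pos 6, char 'c'): match length 0
  offset=3 (pos 5, char 'f'): match length 2
  offset=4 (pos 4, char 'f'): match length 1
  offset=5 (pos 3, char 'f'): match length 1
  offset=6 (pos 2, char 'd'): match length 0
  offset=7 (pos 1, char 'c'): match length 0
  offset=8 (pos 0, char 'c'): match length 0
Longest match has length 2 at offset 3.
next_char = character at position 8 + 2 = 10 -> 'c'

Best match: offset=3, length=2 (matching 'fc' starting at position 5)
LZ77 triple: (3, 2, 'c')


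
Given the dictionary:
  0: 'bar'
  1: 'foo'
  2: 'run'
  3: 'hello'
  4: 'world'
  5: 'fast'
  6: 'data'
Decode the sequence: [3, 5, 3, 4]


Look up each index in the dictionary:
  3 -> 'hello'
  5 -> 'fast'
  3 -> 'hello'
  4 -> 'world'

Decoded: "hello fast hello world"


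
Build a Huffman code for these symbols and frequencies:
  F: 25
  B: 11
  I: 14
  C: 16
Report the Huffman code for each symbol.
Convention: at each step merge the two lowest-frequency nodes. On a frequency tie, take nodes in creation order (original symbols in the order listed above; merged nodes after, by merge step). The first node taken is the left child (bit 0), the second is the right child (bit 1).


Huffman tree construction:
Step 1: Merge B(11) + I(14) = 25
Step 2: Merge C(16) + F(25) = 41
Step 3: Merge (B+I)(25) + (C+F)(41) = 66
Read each symbol's code off the tree from the root (left child = 0, right child = 1).

Codes:
  F: 11 (length 2)
  B: 00 (length 2)
  I: 01 (length 2)
  C: 10 (length 2)
Average code length: 132/66 = 2.0000 bits/symbol


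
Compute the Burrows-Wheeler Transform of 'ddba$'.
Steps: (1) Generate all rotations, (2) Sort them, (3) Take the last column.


Rotations (sorted):
  0: $ddba -> last char: a
  1: a$ddb -> last char: b
  2: ba$dd -> last char: d
  3: dba$d -> last char: d
  4: ddba$ -> last char: $


BWT = abdd$


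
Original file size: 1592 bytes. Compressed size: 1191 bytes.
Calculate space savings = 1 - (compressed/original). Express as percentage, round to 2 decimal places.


ratio = compressed/original = 1191/1592 = 0.748116
savings = 1 - ratio = 1 - 0.748116 = 0.251884
as a percentage: 0.251884 * 100 = 25.19%

Space savings = 1 - 1191/1592 = 25.19%


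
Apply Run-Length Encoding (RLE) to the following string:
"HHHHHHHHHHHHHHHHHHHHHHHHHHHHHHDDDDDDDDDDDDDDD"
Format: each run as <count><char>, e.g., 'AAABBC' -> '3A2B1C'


Scanning runs left to right:
  i=0: run of 'H' x 30 -> '30H'
  i=30: run of 'D' x 15 -> '15D'

RLE = 30H15D


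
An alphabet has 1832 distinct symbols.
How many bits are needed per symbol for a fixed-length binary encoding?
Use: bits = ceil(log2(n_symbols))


log2(1832) = 10.8392
Bracket: 2^10 = 1024 < 1832 <= 2^11 = 2048
So ceil(log2(1832)) = 11

bits = ceil(log2(1832)) = ceil(10.8392) = 11 bits


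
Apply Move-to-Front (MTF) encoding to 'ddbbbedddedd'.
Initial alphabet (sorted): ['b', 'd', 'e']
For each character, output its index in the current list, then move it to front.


MTF encoding:
'd': index 1 in ['b', 'd', 'e'] -> ['d', 'b', 'e']
'd': index 0 in ['d', 'b', 'e'] -> ['d', 'b', 'e']
'b': index 1 in ['d', 'b', 'e'] -> ['b', 'd', 'e']
'b': index 0 in ['b', 'd', 'e'] -> ['b', 'd', 'e']
'b': index 0 in ['b', 'd', 'e'] -> ['b', 'd', 'e']
'e': index 2 in ['b', 'd', 'e'] -> ['e', 'b', 'd']
'd': index 2 in ['e', 'b', 'd'] -> ['d', 'e', 'b']
'd': index 0 in ['d', 'e', 'b'] -> ['d', 'e', 'b']
'd': index 0 in ['d', 'e', 'b'] -> ['d', 'e', 'b']
'e': index 1 in ['d', 'e', 'b'] -> ['e', 'd', 'b']
'd': index 1 in ['e', 'd', 'b'] -> ['d', 'e', 'b']
'd': index 0 in ['d', 'e', 'b'] -> ['d', 'e', 'b']


Output: [1, 0, 1, 0, 0, 2, 2, 0, 0, 1, 1, 0]


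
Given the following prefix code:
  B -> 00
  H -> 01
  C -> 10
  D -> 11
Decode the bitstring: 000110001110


Decoding step by step:
Bits 00 -> B
Bits 01 -> H
Bits 10 -> C
Bits 00 -> B
Bits 11 -> D
Bits 10 -> C


Decoded message: BHCBDC


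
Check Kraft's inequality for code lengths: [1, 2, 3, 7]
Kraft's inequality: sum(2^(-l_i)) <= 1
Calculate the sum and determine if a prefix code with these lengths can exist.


Sum = 2^(-1) + 2^(-2) + 2^(-3) + 2^(-7)
    = 0.5 + 0.25 + 0.125 + 0.0078125
    = 113/128 = 0.8828125
Since 0.8828125 <= 1, Kraft's inequality IS satisfied.
A prefix code with these lengths CAN exist.

Kraft sum = 0.8828125. Satisfied.


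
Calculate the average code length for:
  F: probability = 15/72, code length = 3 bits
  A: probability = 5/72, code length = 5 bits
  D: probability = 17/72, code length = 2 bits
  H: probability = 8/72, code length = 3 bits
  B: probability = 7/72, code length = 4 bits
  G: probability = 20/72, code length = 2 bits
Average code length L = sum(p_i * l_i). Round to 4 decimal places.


Weighted contributions p_i * l_i:
  F: (15/72) * 3 = 45/72
  A: (5/72) * 5 = 25/72
  D: (17/72) * 2 = 34/72
  H: (8/72) * 3 = 24/72
  B: (7/72) * 4 = 28/72
  G: (20/72) * 2 = 40/72
Sum = (45 + 25 + 34 + 24 + 28 + 40)/72 = 196/72

L = 196/72 = 2.7222 bits/symbol


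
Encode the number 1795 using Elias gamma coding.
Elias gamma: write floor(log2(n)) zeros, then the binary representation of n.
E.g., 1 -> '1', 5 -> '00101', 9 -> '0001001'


num_bits = floor(log2(1795)) + 1 = 11
leading_zeros = num_bits - 1 = 10
binary(1795) = 11100000011

Elias gamma(1795) = '0000000000' + '11100000011' = 000000000011100000011 (21 bits)


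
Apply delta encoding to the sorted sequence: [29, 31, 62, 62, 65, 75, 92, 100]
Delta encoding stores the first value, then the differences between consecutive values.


First value: 29
Deltas:
  31 - 29 = 2
  62 - 31 = 31
  62 - 62 = 0
  65 - 62 = 3
  75 - 65 = 10
  92 - 75 = 17
  100 - 92 = 8


Delta encoded: [29, 2, 31, 0, 3, 10, 17, 8]


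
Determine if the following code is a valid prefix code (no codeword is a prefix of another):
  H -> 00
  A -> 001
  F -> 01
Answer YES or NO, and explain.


Checking each pair (does one codeword prefix another?):
  H='00' vs A='001': prefix -- VIOLATION

NO -- this is NOT a valid prefix code. H (00) is a prefix of A (001).


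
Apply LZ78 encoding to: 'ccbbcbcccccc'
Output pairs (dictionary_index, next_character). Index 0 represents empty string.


LZ78 encoding steps:
Dictionary: {0: ''}
Step 1: w='' (idx 0), next='c' -> output (0, 'c'), add 'c' as idx 1
Step 2: w='c' (idx 1), next='b' -> output (1, 'b'), add 'cb' as idx 2
Step 3: w='' (idx 0), next='b' -> output (0, 'b'), add 'b' as idx 3
Step 4: w='cb' (idx 2), next='c' -> output (2, 'c'), add 'cbc' as idx 4
Step 5: w='c' (idx 1), next='c' -> output (1, 'c'), add 'cc' as idx 5
Step 6: w='cc' (idx 5), next='c' -> output (5, 'c'), add 'ccc' as idx 6


Encoded: [(0, 'c'), (1, 'b'), (0, 'b'), (2, 'c'), (1, 'c'), (5, 'c')]


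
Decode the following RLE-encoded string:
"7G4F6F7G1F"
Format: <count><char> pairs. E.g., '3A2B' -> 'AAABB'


Expanding each <count><char> pair:
  7G -> 'GGGGGGG'
  4F -> 'FFFF'
  6F -> 'FFFFFF'
  7G -> 'GGGGGGG'
  1F -> 'F'

Decoded = GGGGGGGFFFFFFFFFFGGGGGGGF


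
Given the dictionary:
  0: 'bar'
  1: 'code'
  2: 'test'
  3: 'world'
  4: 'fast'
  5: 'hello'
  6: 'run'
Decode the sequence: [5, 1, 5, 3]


Look up each index in the dictionary:
  5 -> 'hello'
  1 -> 'code'
  5 -> 'hello'
  3 -> 'world'

Decoded: "hello code hello world"


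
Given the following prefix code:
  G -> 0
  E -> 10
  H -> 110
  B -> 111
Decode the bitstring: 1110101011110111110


Decoding step by step:
Bits 111 -> B
Bits 0 -> G
Bits 10 -> E
Bits 10 -> E
Bits 111 -> B
Bits 10 -> E
Bits 111 -> B
Bits 110 -> H


Decoded message: BGEEBEBH


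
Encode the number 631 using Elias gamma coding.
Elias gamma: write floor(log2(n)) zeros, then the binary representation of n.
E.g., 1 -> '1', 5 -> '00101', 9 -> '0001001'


num_bits = floor(log2(631)) + 1 = 10
leading_zeros = num_bits - 1 = 9
binary(631) = 1001110111

Elias gamma(631) = '000000000' + '1001110111' = 0000000001001110111 (19 bits)


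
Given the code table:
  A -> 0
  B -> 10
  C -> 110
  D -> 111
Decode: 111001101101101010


Decoding:
111 -> D
0 -> A
0 -> A
110 -> C
110 -> C
110 -> C
10 -> B
10 -> B


Result: DAACCCBB


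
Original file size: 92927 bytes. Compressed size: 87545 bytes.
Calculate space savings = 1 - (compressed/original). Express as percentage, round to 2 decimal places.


ratio = compressed/original = 87545/92927 = 0.942084
savings = 1 - ratio = 1 - 0.942084 = 0.057916
as a percentage: 0.057916 * 100 = 5.79%

Space savings = 1 - 87545/92927 = 5.79%


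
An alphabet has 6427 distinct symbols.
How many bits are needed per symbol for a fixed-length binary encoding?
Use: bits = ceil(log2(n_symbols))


log2(6427) = 12.6499
Bracket: 2^12 = 4096 < 6427 <= 2^13 = 8192
So ceil(log2(6427)) = 13

bits = ceil(log2(6427)) = ceil(12.6499) = 13 bits


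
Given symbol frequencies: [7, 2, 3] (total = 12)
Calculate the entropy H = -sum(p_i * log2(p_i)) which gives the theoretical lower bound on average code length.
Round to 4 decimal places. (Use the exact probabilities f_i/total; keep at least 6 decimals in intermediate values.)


Per-symbol terms -p_i * log2(p_i) with p_i = f_i/12:
  p = 7/12 = 0.583333: log2(p) = -0.777608, -p*log2(p) = 0.453604
  p = 2/12 = 0.166667: log2(p) = -2.584963, -p*log2(p) = 0.430827
  p = 3/12 = 0.250000: log2(p) = -2.000000, -p*log2(p) = 0.500000
H = 0.453604 + 0.430827 + 0.500000 = 1.384431

H = 1.3844 bits/symbol


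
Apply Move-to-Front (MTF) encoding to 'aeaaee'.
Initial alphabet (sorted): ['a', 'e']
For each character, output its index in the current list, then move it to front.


MTF encoding:
'a': index 0 in ['a', 'e'] -> ['a', 'e']
'e': index 1 in ['a', 'e'] -> ['e', 'a']
'a': index 1 in ['e', 'a'] -> ['a', 'e']
'a': index 0 in ['a', 'e'] -> ['a', 'e']
'e': index 1 in ['a', 'e'] -> ['e', 'a']
'e': index 0 in ['e', 'a'] -> ['e', 'a']


Output: [0, 1, 1, 0, 1, 0]


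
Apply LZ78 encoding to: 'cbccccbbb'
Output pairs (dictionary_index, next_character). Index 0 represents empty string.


LZ78 encoding steps:
Dictionary: {0: ''}
Step 1: w='' (idx 0), next='c' -> output (0, 'c'), add 'c' as idx 1
Step 2: w='' (idx 0), next='b' -> output (0, 'b'), add 'b' as idx 2
Step 3: w='c' (idx 1), next='c' -> output (1, 'c'), add 'cc' as idx 3
Step 4: w='cc' (idx 3), next='b' -> output (3, 'b'), add 'ccb' as idx 4
Step 5: w='b' (idx 2), next='b' -> output (2, 'b'), add 'bb' as idx 5


Encoded: [(0, 'c'), (0, 'b'), (1, 'c'), (3, 'b'), (2, 'b')]


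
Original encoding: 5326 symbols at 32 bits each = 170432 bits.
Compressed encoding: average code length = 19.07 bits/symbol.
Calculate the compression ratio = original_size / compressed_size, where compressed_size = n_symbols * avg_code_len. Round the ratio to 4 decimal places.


original_size = n_symbols * orig_bits = 5326 * 32 = 170432 bits
compressed_size = n_symbols * avg_code_len = 5326 * 19.07 = 101566.82 bits
ratio = original_size / compressed_size = 170432 / 101566.82 = 1.678

Compression ratio = 1.678


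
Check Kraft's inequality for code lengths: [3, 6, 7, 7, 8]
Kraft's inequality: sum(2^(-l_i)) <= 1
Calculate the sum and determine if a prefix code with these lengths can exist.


Sum = 2^(-3) + 2^(-6) + 2^(-7) + 2^(-7) + 2^(-8)
    = 0.125 + 0.015625 + 0.0078125 + 0.0078125 + 0.00390625
    = 41/256 = 0.16015625
Since 0.16015625 <= 1, Kraft's inequality IS satisfied.
A prefix code with these lengths CAN exist.

Kraft sum = 0.16015625. Satisfied.


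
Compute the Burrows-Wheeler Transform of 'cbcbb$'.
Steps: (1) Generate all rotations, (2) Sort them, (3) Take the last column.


Rotations (sorted):
  0: $cbcbb -> last char: b
  1: b$cbcb -> last char: b
  2: bb$cbc -> last char: c
  3: bcbb$c -> last char: c
  4: cbb$cb -> last char: b
  5: cbcbb$ -> last char: $


BWT = bbccb$


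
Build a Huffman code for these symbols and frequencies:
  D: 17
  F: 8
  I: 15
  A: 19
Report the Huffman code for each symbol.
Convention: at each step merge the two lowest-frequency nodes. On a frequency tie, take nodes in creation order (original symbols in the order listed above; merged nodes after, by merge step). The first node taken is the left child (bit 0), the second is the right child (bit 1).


Huffman tree construction:
Step 1: Merge F(8) + I(15) = 23
Step 2: Merge D(17) + A(19) = 36
Step 3: Merge (F+I)(23) + (D+A)(36) = 59
Read each symbol's code off the tree from the root (left child = 0, right child = 1).

Codes:
  D: 10 (length 2)
  F: 00 (length 2)
  I: 01 (length 2)
  A: 11 (length 2)
Average code length: 118/59 = 2.0000 bits/symbol


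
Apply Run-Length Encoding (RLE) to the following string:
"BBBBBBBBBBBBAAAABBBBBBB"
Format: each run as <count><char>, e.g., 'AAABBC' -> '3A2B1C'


Scanning runs left to right:
  i=0: run of 'B' x 12 -> '12B'
  i=12: run of 'A' x 4 -> '4A'
  i=16: run of 'B' x 7 -> '7B'

RLE = 12B4A7B


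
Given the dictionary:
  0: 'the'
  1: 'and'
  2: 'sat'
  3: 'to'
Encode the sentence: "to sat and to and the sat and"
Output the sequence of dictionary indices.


Look up each word in the dictionary:
  'to' -> 3
  'sat' -> 2
  'and' -> 1
  'to' -> 3
  'and' -> 1
  'the' -> 0
  'sat' -> 2
  'and' -> 1

Encoded: [3, 2, 1, 3, 1, 0, 2, 1]


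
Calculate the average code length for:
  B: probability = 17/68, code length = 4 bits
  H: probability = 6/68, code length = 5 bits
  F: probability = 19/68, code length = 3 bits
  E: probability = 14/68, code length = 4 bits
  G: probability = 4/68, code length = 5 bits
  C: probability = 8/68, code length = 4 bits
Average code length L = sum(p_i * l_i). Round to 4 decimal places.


Weighted contributions p_i * l_i:
  B: (17/68) * 4 = 68/68
  H: (6/68) * 5 = 30/68
  F: (19/68) * 3 = 57/68
  E: (14/68) * 4 = 56/68
  G: (4/68) * 5 = 20/68
  C: (8/68) * 4 = 32/68
Sum = (68 + 30 + 57 + 56 + 20 + 32)/68 = 263/68

L = 263/68 = 3.8676 bits/symbol


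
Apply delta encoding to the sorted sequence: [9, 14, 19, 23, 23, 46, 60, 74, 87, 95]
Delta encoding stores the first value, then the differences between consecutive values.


First value: 9
Deltas:
  14 - 9 = 5
  19 - 14 = 5
  23 - 19 = 4
  23 - 23 = 0
  46 - 23 = 23
  60 - 46 = 14
  74 - 60 = 14
  87 - 74 = 13
  95 - 87 = 8


Delta encoded: [9, 5, 5, 4, 0, 23, 14, 14, 13, 8]


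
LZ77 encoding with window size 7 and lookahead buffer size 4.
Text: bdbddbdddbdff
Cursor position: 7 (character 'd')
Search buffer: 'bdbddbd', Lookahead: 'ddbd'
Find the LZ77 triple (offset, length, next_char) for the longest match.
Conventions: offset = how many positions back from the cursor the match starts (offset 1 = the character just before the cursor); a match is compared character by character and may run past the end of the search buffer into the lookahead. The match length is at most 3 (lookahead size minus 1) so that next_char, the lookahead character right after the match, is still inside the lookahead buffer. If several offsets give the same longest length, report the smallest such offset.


Try each offset into the search buffer:
  offset=1 (pos 6, char 'd'): match length 2
  offset=2 (pos 5, char 'b'): match length 0
  offset=3 (pos 4, char 'd'): match length 1
  offset=4 (pos 3, char 'd'): match length 3
  offset=5 (pos 2, char 'b'): match length 0
  offset=6 (pos 1, char 'd'): match length 1
  offset=7 (pos 0, char 'b'): match length 0
Longest match has length 3 at offset 4.
next_char = character at position 7 + 3 = 10 -> 'd'

Best match: offset=4, length=3 (matching 'ddb' starting at position 3)
LZ77 triple: (4, 3, 'd')
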